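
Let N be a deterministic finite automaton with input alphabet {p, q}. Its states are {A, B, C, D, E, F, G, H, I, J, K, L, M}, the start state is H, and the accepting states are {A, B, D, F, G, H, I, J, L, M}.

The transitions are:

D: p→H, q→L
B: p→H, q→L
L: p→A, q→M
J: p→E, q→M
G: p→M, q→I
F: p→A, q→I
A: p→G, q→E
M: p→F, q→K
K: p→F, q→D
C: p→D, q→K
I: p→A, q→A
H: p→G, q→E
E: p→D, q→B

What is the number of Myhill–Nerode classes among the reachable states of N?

4

First remove the unreachable states {C,J}; 11 states remain.
P0 = {A,B,D,F,G,H,I,L,M} | {E,K}.
On input q, block {A,B,D,F,G,H,I,L,M} splits into {B,D,F,G,I,L} and {A,H,M}.
Refine {B,D,F,G,I,L} on symbol q: members go to different blocks, giving {B,D,F,G} and {I,L}.
No further refinement is possible. Final partition (4 blocks): {B,D,F,G} | {E,K} | {A,H,M} | {I,L}.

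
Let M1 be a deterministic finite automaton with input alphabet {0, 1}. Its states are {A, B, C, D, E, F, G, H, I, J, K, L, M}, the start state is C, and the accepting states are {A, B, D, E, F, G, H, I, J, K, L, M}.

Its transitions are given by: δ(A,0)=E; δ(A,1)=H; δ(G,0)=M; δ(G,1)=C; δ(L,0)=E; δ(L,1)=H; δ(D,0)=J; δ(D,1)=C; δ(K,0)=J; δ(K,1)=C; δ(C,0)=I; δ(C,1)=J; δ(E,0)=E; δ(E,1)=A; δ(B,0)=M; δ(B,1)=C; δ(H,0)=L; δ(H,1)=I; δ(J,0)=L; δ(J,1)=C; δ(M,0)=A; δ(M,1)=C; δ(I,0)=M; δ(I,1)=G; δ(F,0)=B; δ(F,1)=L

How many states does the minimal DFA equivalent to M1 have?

7

Reachable states from the start: {A,C,E,G,H,I,J,L,M}. Unreachable: {B,D,F,K} — drop them.
Initial partition by acceptance: {A,E,G,H,I,J,L,M} | {C}.
Split {A,E,G,H,I,J,L,M} by δ(·,1) → {A,E,H,I,L} and {G,J,M}.
Split {A,E,H,I,L} by δ(·,0) → {A,E,H,L} and {I}.
Split {A,E,H,L} by δ(·,1) → {A,E,L} and {H}.
On input 1, block {A,E,L} splits into {A,L} and {E}.
On input 0, block {G,J,M} splits into {J,M} and {G}.
No further refinement is possible. Final partition (7 blocks): {A,L} | {C} | {J,M} | {I} | {H} | {E} | {G}.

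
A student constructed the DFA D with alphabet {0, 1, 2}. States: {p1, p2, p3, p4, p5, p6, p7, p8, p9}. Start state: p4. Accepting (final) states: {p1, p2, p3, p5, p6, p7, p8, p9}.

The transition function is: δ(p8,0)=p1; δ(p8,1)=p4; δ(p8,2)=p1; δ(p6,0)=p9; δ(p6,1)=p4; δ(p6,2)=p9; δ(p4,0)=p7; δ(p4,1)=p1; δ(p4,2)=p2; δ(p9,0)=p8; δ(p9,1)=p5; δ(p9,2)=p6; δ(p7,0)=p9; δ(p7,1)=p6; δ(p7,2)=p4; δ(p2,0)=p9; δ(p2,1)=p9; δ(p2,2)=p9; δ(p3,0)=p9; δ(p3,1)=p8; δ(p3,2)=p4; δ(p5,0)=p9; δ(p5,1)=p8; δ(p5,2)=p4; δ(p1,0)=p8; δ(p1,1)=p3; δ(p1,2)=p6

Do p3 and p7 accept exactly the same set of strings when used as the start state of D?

Every state is reachable, so we keep all 9.
Initial partition by acceptance: {p1,p2,p3,p5,p6,p7,p8,p9} | {p4}.
On input 1, block {p1,p2,p3,p5,p6,p7,p8,p9} splits into {p1,p2,p3,p5,p7,p9} and {p6,p8}.
On input 0, block {p1,p2,p3,p5,p7,p9} splits into {p2,p3,p5,p7} and {p1,p9}.
Split {p2,p3,p5,p7} by δ(·,1) → {p3,p5,p7} and {p2}.
No further refinement is possible. Final partition (5 blocks): {p3,p5,p7} | {p4} | {p6,p8} | {p1,p9} | {p2}.
p3 and p7 lie in the same block of the stable partition, so they are equivalent — no string distinguishes them.

Yes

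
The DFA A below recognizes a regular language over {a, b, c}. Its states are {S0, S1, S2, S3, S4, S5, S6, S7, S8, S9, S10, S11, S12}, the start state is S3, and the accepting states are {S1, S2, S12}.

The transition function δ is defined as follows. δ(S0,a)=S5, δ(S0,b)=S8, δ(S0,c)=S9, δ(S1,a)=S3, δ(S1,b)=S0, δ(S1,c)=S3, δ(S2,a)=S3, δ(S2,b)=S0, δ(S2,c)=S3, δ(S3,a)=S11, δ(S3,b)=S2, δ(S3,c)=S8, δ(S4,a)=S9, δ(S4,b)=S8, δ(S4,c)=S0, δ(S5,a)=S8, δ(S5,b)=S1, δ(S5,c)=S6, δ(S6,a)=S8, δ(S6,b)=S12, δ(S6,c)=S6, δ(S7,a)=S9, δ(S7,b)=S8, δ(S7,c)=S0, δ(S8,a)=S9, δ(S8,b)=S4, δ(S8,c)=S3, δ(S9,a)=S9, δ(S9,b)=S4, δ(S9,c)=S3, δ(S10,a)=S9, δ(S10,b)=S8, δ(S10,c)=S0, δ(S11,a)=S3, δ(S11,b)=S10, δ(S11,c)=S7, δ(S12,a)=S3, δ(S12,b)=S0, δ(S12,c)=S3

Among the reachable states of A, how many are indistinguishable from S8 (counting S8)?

Every state is reachable, so we keep all 13.
Start with accepting vs non-accepting: {S1,S2,S12} | {S0,S3,S4,S5,S6,S7,S8,S9,S10,S11}.
On input b, block {S0,S3,S4,S5,S6,S7,S8,S9,S10,S11} splits into {S0,S4,S7,S8,S9,S10,S11} and {S3,S5,S6}.
Refine {S0,S4,S7,S8,S9,S10,S11} on symbol a: members go to different blocks, giving {S4,S7,S8,S9,S10} and {S0,S11}.
On input c, block {S4,S7,S8,S9,S10} splits into {S4,S7,S10} and {S8,S9}.
Refine {S3,S5,S6} on symbol a: members go to different blocks, giving {S5,S6} and {S3}.
On input a, block {S0,S11} splits into {S0} and {S11}.
Stable partition: {S1,S2,S12} | {S4,S7,S10} | {S5,S6} | {S0} | {S8,S9} | {S3} | {S11} — 7 equivalence classes.
The equivalence class containing S8 is {S8,S9}, of size 2.

2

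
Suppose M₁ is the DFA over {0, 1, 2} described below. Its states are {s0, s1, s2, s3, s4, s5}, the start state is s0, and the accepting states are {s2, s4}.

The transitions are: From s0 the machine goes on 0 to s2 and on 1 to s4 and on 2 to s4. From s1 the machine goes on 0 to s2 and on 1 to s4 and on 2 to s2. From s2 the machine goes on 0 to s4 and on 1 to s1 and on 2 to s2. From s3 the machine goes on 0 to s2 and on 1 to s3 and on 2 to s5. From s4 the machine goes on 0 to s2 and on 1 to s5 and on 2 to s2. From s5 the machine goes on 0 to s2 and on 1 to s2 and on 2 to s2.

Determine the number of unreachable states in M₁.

BFS from s0 reaches {s0, s1, s2, s4, s5}; the 1 state(s) s3 are never visited.

1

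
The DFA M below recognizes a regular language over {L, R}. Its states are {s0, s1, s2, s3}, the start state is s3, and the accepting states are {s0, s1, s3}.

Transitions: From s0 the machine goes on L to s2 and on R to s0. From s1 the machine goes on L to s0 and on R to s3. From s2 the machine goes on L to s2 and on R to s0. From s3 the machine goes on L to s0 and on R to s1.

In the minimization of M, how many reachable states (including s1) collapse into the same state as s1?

2

P0 = {s0,s1,s3} | {s2}.
Split {s0,s1,s3} by δ(·,L) → {s1,s3} and {s0}.
Stable partition: {s1,s3} | {s2} | {s0} — 3 equivalence classes.
The equivalence class containing s1 is {s1,s3}, of size 2.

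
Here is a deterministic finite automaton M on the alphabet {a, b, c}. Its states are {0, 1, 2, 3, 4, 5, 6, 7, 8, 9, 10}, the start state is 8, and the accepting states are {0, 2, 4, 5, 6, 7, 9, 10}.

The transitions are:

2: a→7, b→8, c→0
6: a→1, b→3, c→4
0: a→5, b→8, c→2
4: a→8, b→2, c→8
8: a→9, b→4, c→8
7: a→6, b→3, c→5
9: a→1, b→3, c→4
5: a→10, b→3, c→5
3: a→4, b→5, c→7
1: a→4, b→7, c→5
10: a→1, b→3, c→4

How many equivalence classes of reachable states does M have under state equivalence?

Every state is reachable, so we keep all 11.
Start with accepting vs non-accepting: {0,2,4,5,6,7,9,10} | {1,3,8}.
Refine {0,2,4,5,6,7,9,10} on symbol a: members go to different blocks, giving {0,2,5,7} and {4,6,9,10}.
Split {0,2,5,7} by δ(·,a) → {0,2} and {5,7}.
On input b, block {1,3,8} splits into {1,3} and {8}.
On input a, block {4,6,9,10} splits into {6,9,10} and {4}.
No further refinement is possible. Final partition (6 blocks): {0,2} | {1,3} | {6,9,10} | {5,7} | {8} | {4}.

6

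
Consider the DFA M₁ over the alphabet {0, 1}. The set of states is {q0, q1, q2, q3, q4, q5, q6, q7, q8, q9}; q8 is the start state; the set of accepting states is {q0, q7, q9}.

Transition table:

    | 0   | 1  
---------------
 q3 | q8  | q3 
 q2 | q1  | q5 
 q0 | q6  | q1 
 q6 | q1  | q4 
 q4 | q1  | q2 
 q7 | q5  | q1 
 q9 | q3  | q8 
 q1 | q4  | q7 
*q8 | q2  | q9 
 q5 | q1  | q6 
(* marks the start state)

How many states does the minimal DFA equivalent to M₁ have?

First remove the unreachable states {q0}; 9 states remain.
P0 = {q7,q9} | {q1,q2,q3,q4,q5,q6,q8}.
Refine {q1,q2,q3,q4,q5,q6,q8} on symbol 1: members go to different blocks, giving {q2,q3,q4,q5,q6} and {q1,q8}.
The partition is now stable with 3 blocks: {q7,q9} | {q2,q3,q4,q5,q6} | {q1,q8}.

3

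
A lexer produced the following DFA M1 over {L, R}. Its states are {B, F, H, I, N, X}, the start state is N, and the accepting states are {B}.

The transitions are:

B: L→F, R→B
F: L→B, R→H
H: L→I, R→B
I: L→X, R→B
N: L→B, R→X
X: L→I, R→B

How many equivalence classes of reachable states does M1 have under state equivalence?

Initial partition by acceptance: {B} | {F,H,I,N,X}.
On input L, block {F,H,I,N,X} splits into {H,I,X} and {F,N}.
The partition is now stable with 3 blocks: {B} | {H,I,X} | {F,N}.

3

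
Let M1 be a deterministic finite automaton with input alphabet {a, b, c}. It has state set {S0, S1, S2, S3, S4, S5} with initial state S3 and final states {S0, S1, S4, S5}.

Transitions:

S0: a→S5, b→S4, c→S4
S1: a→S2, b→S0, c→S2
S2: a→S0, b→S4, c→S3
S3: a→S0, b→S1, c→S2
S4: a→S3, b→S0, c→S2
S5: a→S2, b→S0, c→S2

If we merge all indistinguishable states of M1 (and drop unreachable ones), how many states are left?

3

Start with accepting vs non-accepting: {S0,S1,S4,S5} | {S2,S3}.
On input a, block {S0,S1,S4,S5} splits into {S1,S4,S5} and {S0}.
The partition is now stable with 3 blocks: {S1,S4,S5} | {S2,S3} | {S0}.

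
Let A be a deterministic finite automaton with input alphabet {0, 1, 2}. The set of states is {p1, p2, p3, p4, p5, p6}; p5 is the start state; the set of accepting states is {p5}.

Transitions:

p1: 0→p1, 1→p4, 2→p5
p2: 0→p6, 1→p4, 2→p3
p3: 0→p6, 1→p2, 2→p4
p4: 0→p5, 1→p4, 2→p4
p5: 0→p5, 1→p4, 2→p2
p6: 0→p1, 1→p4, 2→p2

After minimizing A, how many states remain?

6

Every state is reachable, so we keep all 6.
Initial partition by acceptance: {p5} | {p1,p2,p3,p4,p6}.
On input 0, block {p1,p2,p3,p4,p6} splits into {p1,p2,p3,p6} and {p4}.
Split {p1,p2,p3,p6} by δ(·,1) → {p1,p2,p6} and {p3}.
Split {p1,p2,p6} by δ(·,2) → {p1} and {p2} and {p6}.
The partition is now stable with 6 blocks: {p5} | {p1} | {p4} | {p3} | {p2} | {p6}.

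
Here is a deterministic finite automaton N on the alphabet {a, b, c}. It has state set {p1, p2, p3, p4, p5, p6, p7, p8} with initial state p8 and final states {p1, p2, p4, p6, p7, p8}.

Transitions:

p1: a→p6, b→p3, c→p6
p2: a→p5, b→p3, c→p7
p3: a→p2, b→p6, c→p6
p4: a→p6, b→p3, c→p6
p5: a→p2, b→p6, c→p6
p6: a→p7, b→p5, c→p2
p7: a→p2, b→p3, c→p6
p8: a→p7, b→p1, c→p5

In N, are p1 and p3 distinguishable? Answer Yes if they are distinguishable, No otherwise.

Yes

States {p4} cannot be reached from the start state, so discard them.
Start with accepting vs non-accepting: {p1,p2,p6,p7,p8} | {p3,p5}.
Refine {p1,p2,p6,p7,p8} on symbol a: members go to different blocks, giving {p1,p6,p7,p8} and {p2}.
Split {p1,p6,p7,p8} by δ(·,a) → {p1,p6,p8} and {p7}.
On input a, block {p1,p6,p8} splits into {p6,p8} and {p1}.
Split {p6,p8} by δ(·,b) → {p6} and {p8}.
The partition is now stable with 6 blocks: {p6} | {p3,p5} | {p2} | {p7} | {p1} | {p8}.
p1 and p3 end up in different blocks, so they are distinguishable. For instance, the string 'ε' is accepted from only p1.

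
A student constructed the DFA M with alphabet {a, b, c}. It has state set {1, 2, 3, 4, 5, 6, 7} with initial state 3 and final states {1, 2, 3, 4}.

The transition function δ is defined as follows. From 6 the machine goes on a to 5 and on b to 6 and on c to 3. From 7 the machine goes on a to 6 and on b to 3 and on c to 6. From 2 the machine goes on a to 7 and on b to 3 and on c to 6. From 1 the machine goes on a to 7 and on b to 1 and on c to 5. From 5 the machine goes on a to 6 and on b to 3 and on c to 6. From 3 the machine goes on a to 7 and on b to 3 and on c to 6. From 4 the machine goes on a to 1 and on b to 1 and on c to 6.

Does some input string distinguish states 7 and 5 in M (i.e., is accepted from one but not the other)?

Reachable states from the start: {3,5,6,7}. Unreachable: {1,2,4} — drop them.
Start with accepting vs non-accepting: {3} | {5,6,7}.
On input b, block {5,6,7} splits into {5,7} and {6}.
Stable partition: {3} | {5,7} | {6} — 3 equivalence classes.
7 and 5 lie in the same block of the stable partition, so they are equivalent — no string distinguishes them.

No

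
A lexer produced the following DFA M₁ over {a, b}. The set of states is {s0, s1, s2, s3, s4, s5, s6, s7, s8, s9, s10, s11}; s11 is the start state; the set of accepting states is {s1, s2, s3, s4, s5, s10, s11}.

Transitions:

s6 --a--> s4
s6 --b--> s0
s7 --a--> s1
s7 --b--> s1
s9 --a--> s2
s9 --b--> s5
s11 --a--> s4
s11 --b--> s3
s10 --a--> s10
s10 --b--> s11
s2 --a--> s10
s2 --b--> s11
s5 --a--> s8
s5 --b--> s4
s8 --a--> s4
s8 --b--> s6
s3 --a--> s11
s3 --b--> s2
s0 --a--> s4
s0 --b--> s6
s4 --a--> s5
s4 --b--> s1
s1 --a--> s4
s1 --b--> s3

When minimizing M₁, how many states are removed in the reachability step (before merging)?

No path from s11 leads to s7, s9; the other 10 states are all reachable.

2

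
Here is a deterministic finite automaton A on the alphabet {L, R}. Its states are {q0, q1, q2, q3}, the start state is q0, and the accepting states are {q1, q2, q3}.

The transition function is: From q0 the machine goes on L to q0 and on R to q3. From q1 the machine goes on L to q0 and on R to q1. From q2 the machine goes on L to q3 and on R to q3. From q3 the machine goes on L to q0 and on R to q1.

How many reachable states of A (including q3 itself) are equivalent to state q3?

First remove the unreachable states {q2}; 3 states remain.
P0 = {q1,q3} | {q0}.
The partition is now stable with 2 blocks: {q1,q3} | {q0}.
The equivalence class containing q3 is {q1,q3}, of size 2.

2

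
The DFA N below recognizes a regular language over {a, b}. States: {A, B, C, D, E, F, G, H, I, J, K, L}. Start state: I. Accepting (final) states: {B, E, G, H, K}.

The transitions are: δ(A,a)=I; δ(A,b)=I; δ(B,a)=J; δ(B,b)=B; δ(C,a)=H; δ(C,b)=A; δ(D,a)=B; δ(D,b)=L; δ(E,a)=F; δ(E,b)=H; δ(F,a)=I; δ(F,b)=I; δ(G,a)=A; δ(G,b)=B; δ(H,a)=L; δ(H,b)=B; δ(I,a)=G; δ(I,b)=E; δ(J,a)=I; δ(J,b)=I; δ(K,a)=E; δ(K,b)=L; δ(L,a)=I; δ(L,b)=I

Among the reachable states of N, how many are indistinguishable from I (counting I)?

First remove the unreachable states {C,D,K}; 9 states remain.
Start with accepting vs non-accepting: {B,E,G,H} | {A,F,I,J,L}.
On input a, block {A,F,I,J,L} splits into {A,F,J,L} and {I}.
The partition is now stable with 3 blocks: {B,E,G,H} | {A,F,J,L} | {I}.
State I belongs to the block {I}, which has 1 states.

1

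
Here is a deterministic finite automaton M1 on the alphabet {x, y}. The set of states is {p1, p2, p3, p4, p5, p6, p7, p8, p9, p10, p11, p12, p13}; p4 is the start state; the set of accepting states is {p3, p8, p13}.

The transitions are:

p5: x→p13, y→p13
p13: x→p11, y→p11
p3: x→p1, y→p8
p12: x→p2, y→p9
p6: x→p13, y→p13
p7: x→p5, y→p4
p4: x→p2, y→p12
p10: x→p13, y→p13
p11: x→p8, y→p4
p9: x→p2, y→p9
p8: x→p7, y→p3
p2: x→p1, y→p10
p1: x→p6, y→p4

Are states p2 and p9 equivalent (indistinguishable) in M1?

Every state is reachable, so we keep all 13.
P0 = {p3,p8,p13} | {p1,p2,p4,p5,p6,p7,p9,p10,p11,p12}.
On input y, block {p3,p8,p13} splits into {p3,p8} and {p13}.
Split {p1,p2,p4,p5,p6,p7,p9,p10,p11,p12} by δ(·,x) → {p1,p2,p4,p7,p9,p12} and {p5,p6,p10} and {p11}.
Split {p1,p2,p4,p7,p9,p12} by δ(·,x) → {p2,p4,p9,p12} and {p1,p7}.
Refine {p2,p4,p9,p12} on symbol x: members go to different blocks, giving {p4,p9,p12} and {p2}.
No further refinement is possible. Final partition (7 blocks): {p3,p8} | {p4,p9,p12} | {p13} | {p5,p6,p10} | {p11} | {p1,p7} | {p2}.
p2 and p9 end up in different blocks, so they are distinguishable. For instance, the string 'yx' is accepted from only p2.

No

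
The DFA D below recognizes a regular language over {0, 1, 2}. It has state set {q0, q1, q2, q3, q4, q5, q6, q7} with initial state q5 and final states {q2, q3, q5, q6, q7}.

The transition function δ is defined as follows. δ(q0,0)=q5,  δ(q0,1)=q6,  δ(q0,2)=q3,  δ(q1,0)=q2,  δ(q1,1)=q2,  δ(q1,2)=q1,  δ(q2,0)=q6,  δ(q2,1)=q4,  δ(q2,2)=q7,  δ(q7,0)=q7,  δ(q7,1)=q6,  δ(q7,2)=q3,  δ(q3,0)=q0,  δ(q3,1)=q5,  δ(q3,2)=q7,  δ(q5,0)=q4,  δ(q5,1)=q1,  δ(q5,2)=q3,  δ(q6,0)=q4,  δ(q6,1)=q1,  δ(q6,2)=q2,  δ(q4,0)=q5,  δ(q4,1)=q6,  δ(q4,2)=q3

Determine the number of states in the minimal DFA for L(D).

7

Initial partition by acceptance: {q2,q3,q5,q6,q7} | {q0,q1,q4}.
On input 0, block {q2,q3,q5,q6,q7} splits into {q3,q5,q6} and {q2,q7}.
Refine {q3,q5,q6} on symbol 1: members go to different blocks, giving {q5,q6} and {q3}.
On input 2, block {q5,q6} splits into {q5} and {q6}.
On input 0, block {q0,q1,q4} splits into {q0,q4} and {q1}.
Split {q2,q7} by δ(·,0) → {q2} and {q7}.
Stable partition: {q5} | {q0,q4} | {q2} | {q3} | {q6} | {q1} | {q7} — 7 equivalence classes.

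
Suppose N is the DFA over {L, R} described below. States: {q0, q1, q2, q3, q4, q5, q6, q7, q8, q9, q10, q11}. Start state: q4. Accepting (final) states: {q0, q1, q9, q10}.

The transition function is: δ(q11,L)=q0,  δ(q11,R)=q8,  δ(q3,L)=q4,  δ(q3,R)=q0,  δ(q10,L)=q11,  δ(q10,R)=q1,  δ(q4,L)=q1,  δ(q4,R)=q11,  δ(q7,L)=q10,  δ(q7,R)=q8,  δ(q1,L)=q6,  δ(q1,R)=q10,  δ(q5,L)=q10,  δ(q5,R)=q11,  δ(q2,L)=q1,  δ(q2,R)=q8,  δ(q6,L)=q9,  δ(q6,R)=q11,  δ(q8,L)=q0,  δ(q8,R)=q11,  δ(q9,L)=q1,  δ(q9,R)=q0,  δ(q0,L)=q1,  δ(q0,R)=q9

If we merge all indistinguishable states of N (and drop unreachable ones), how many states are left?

4

States {q2,q3,q5,q7} cannot be reached from the start state, so discard them.
Start with accepting vs non-accepting: {q0,q1,q9,q10} | {q4,q6,q8,q11}.
On input L, block {q0,q1,q9,q10} splits into {q0,q9} and {q1,q10}.
Refine {q4,q6,q8,q11} on symbol L: members go to different blocks, giving {q6,q8,q11} and {q4}.
The partition is now stable with 4 blocks: {q0,q9} | {q6,q8,q11} | {q1,q10} | {q4}.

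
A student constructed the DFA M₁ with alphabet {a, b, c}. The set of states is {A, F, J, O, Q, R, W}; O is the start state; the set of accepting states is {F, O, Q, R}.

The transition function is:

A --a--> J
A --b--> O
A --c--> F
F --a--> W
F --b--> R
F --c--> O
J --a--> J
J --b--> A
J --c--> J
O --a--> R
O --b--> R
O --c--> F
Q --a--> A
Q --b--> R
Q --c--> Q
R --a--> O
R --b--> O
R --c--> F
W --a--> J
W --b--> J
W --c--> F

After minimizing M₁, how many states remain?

States {Q} cannot be reached from the start state, so discard them.
Initial partition by acceptance: {F,O,R} | {A,J,W}.
On input a, block {F,O,R} splits into {O,R} and {F}.
Refine {A,J,W} on symbol b: members go to different blocks, giving {J,W} and {A}.
On input b, block {J,W} splits into {W} and {J}.
The partition is now stable with 5 blocks: {O,R} | {W} | {F} | {A} | {J}.

5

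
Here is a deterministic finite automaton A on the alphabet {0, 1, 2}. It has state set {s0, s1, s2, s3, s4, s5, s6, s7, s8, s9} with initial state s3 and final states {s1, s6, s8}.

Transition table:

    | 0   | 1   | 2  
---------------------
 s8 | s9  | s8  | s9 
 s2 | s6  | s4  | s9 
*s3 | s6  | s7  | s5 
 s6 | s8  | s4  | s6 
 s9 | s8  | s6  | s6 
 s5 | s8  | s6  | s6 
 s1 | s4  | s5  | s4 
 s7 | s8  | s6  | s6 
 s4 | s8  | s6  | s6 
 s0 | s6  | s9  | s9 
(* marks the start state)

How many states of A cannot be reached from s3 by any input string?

3

Starting at s3 and following transitions, the reachable set is {s3, s4, s5, s6, s7, s8, s9}. That leaves s0, s1, s2 unreachable — 3 in total.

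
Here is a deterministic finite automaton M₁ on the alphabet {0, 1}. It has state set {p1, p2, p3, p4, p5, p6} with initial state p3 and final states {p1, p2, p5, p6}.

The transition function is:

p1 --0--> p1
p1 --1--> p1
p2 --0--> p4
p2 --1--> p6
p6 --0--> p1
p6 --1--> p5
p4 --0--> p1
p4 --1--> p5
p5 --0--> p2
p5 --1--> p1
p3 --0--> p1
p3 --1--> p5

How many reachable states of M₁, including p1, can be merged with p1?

1

All states are reachable from the start state.
Initial partition by acceptance: {p1,p2,p5,p6} | {p3,p4}.
Refine {p1,p2,p5,p6} on symbol 0: members go to different blocks, giving {p1,p5,p6} and {p2}.
On input 0, block {p1,p5,p6} splits into {p1,p6} and {p5}.
On input 1, block {p1,p6} splits into {p1} and {p6}.
Stable partition: {p1} | {p3,p4} | {p2} | {p5} | {p6} — 5 equivalence classes.
State p1 belongs to the block {p1}, which has 1 states.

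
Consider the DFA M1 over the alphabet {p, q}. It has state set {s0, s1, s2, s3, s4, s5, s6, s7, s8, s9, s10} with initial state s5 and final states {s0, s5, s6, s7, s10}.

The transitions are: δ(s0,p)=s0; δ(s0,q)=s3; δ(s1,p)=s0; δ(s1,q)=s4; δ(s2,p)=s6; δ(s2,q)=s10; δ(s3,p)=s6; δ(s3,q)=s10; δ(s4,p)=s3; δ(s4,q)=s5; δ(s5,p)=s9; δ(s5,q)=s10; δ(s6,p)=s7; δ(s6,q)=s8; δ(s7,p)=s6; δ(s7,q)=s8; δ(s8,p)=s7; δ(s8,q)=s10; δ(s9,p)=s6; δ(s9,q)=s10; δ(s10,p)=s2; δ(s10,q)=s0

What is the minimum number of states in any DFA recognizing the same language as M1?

First remove the unreachable states {s1,s4}; 9 states remain.
P0 = {s0,s5,s6,s7,s10} | {s2,s3,s8,s9}.
On input p, block {s0,s5,s6,s7,s10} splits into {s0,s6,s7} and {s5,s10}.
On input q, block {s5,s10} splits into {s5} and {s10}.
Stable partition: {s0,s6,s7} | {s2,s3,s8,s9} | {s5} | {s10} — 4 equivalence classes.

4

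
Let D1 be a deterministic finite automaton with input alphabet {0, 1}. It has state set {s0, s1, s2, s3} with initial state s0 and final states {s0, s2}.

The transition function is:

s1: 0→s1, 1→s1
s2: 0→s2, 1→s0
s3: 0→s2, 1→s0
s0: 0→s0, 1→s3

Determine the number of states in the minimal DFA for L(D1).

3

First remove the unreachable states {s1}; 3 states remain.
Start with accepting vs non-accepting: {s0,s2} | {s3}.
Refine {s0,s2} on symbol 1: members go to different blocks, giving {s0} and {s2}.
No further refinement is possible. Final partition (3 blocks): {s0} | {s3} | {s2}.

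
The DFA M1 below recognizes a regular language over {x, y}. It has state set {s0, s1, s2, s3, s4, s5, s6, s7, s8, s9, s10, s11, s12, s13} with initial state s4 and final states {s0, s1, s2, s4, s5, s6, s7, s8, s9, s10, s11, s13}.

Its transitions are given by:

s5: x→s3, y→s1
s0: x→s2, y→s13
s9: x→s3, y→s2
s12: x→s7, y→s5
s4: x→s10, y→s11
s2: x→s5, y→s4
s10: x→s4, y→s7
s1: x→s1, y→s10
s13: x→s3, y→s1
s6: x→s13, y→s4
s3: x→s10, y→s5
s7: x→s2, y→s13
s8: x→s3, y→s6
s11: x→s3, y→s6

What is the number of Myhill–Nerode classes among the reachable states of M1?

First remove the unreachable states {s0,s8,s9,s12}; 10 states remain.
P0 = {s1,s2,s4,s5,s6,s7,s10,s11,s13} | {s3}.
On input x, block {s1,s2,s4,s5,s6,s7,s10,s11,s13} splits into {s1,s2,s4,s6,s7,s10} and {s5,s11,s13}.
Split {s1,s2,s4,s6,s7,s10} by δ(·,x) → {s1,s4,s7,s10} and {s2,s6}.
Split {s1,s4,s7,s10} by δ(·,x) → {s1,s4,s10} and {s7}.
On input y, block {s1,s4,s10} splits into {s1} and {s4} and {s10}.
Split {s5,s11,s13} by δ(·,y) → {s5,s13} and {s11}.
No further refinement is possible. Final partition (8 blocks): {s1} | {s3} | {s5,s13} | {s2,s6} | {s7} | {s4} | {s10} | {s11}.

8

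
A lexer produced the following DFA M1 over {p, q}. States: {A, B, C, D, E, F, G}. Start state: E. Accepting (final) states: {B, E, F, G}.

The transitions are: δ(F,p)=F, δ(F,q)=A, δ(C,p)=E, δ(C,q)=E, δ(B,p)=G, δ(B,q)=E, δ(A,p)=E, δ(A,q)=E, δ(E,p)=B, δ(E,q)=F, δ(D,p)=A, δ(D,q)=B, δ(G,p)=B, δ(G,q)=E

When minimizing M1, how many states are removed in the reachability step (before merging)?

2

BFS from E reaches {A, B, E, F, G}; the 2 state(s) C, D are never visited.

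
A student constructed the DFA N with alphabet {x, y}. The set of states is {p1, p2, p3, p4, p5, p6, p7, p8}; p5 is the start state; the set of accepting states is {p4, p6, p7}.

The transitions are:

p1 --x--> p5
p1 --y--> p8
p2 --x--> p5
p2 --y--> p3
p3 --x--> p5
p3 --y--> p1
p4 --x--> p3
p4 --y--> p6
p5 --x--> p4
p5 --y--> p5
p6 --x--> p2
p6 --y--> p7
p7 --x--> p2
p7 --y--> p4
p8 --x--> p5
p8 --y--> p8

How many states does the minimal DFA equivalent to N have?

3

Start with accepting vs non-accepting: {p4,p6,p7} | {p1,p2,p3,p5,p8}.
Split {p1,p2,p3,p5,p8} by δ(·,x) → {p1,p2,p3,p8} and {p5}.
No further refinement is possible. Final partition (3 blocks): {p4,p6,p7} | {p1,p2,p3,p8} | {p5}.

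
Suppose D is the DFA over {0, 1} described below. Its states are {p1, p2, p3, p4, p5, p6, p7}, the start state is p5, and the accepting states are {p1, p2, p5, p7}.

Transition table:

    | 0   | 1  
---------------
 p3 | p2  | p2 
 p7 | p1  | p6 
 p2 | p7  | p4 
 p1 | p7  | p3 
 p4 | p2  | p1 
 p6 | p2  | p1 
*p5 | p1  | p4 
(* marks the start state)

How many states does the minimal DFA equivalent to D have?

2

Initial partition by acceptance: {p1,p2,p5,p7} | {p3,p4,p6}.
Stable partition: {p1,p2,p5,p7} | {p3,p4,p6} — 2 equivalence classes.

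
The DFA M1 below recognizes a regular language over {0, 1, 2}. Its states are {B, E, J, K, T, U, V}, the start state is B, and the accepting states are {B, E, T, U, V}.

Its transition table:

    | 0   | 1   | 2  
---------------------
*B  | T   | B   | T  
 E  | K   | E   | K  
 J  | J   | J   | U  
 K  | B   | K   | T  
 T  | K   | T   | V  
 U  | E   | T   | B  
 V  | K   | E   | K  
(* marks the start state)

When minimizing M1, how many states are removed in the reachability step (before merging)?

2

BFS from B reaches {B, E, K, T, V}; the 2 state(s) J, U are never visited.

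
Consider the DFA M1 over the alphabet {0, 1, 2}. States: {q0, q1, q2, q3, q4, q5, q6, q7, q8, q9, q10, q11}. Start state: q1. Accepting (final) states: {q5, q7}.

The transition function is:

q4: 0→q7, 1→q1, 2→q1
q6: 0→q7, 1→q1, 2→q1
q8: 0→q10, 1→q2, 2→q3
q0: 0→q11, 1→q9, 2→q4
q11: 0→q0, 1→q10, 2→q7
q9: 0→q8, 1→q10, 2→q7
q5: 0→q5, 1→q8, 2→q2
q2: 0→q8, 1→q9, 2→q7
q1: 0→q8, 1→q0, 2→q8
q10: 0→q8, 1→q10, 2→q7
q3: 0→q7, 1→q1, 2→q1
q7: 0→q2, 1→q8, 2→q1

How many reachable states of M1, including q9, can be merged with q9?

4

Reachable states from the start: {q0,q1,q2,q3,q4,q7,q8,q9,q10,q11}. Unreachable: {q5,q6} — drop them.
P0 = {q7} | {q0,q1,q2,q3,q4,q8,q9,q10,q11}.
Refine {q0,q1,q2,q3,q4,q8,q9,q10,q11} on symbol 0: members go to different blocks, giving {q0,q1,q2,q8,q9,q10,q11} and {q3,q4}.
Refine {q0,q1,q2,q8,q9,q10,q11} on symbol 2: members go to different blocks, giving {q2,q9,q10,q11} and {q0,q8} and {q1}.
No further refinement is possible. Final partition (5 blocks): {q7} | {q2,q9,q10,q11} | {q3,q4} | {q0,q8} | {q1}.
State q9 belongs to the block {q2,q9,q10,q11}, which has 4 states.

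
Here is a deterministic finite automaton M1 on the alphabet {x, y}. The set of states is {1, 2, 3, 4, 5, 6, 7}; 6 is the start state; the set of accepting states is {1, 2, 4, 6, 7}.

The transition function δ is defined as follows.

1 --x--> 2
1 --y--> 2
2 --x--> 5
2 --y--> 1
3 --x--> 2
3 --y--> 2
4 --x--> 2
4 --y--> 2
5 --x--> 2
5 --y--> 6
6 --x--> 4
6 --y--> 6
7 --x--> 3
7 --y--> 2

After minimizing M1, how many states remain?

First remove the unreachable states {3,7}; 5 states remain.
Initial partition by acceptance: {1,2,4,6} | {5}.
Refine {1,2,4,6} on symbol x: members go to different blocks, giving {1,4,6} and {2}.
Split {1,4,6} by δ(·,x) → {1,4} and {6}.
Stable partition: {1,4} | {5} | {2} | {6} — 4 equivalence classes.

4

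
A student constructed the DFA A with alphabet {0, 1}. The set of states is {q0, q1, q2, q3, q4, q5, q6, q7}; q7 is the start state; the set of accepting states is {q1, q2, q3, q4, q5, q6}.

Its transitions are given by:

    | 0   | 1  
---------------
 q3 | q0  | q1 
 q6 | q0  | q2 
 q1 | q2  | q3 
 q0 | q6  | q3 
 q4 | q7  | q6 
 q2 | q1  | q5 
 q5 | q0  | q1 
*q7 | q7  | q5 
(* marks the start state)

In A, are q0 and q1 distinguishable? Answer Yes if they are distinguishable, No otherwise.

States {q4} cannot be reached from the start state, so discard them.
Start with accepting vs non-accepting: {q1,q2,q3,q5,q6} | {q0,q7}.
On input 0, block {q1,q2,q3,q5,q6} splits into {q3,q5,q6} and {q1,q2}.
Refine {q0,q7} on symbol 0: members go to different blocks, giving {q0} and {q7}.
The partition is now stable with 4 blocks: {q3,q5,q6} | {q0} | {q1,q2} | {q7}.
q0 and q1 end up in different blocks, so they are distinguishable. For instance, the string 'ε' is accepted from only q1.

Yes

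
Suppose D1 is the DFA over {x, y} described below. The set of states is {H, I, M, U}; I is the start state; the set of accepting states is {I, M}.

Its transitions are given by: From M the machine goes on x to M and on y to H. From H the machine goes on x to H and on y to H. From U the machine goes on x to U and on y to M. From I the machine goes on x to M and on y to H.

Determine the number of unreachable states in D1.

1

BFS from I reaches {H, I, M}; the 1 state(s) U are never visited.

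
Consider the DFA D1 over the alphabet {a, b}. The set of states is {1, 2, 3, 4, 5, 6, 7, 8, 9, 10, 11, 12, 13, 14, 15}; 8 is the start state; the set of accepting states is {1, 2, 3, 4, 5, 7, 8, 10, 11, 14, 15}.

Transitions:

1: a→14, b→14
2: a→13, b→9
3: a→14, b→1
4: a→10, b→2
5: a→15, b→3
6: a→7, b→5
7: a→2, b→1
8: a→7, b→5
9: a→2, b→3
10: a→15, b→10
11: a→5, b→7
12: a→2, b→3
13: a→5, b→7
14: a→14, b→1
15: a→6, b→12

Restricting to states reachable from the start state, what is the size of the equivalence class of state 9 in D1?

First remove the unreachable states {4,10,11}; 12 states remain.
P0 = {1,2,3,5,7,8,14,15} | {6,9,12,13}.
On input a, block {1,2,3,5,7,8,14,15} splits into {1,3,5,7,8,14} and {2,15}.
Refine {1,3,5,7,8,14} on symbol a: members go to different blocks, giving {1,3,8,14} and {5,7}.
On input a, block {1,3,8,14} splits into {1,3,14} and {8}.
On input a, block {6,9,12,13} splits into {6,13} and {9,12}.
No further refinement is possible. Final partition (6 blocks): {1,3,14} | {6,13} | {2,15} | {5,7} | {8} | {9,12}.
The equivalence class containing 9 is {9,12}, of size 2.

2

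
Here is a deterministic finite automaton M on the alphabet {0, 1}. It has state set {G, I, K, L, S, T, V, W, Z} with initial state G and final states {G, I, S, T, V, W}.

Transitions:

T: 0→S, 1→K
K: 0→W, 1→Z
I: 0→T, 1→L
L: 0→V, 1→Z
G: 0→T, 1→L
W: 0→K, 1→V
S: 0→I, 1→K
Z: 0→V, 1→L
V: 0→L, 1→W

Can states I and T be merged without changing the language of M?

Yes

All states are reachable from the start state.
Initial partition by acceptance: {G,I,S,T,V,W} | {K,L,Z}.
On input 0, block {G,I,S,T,V,W} splits into {G,I,S,T} and {V,W}.
The partition is now stable with 3 blocks: {G,I,S,T} | {K,L,Z} | {V,W}.
I and T lie in the same block of the stable partition, so they are equivalent — no string distinguishes them.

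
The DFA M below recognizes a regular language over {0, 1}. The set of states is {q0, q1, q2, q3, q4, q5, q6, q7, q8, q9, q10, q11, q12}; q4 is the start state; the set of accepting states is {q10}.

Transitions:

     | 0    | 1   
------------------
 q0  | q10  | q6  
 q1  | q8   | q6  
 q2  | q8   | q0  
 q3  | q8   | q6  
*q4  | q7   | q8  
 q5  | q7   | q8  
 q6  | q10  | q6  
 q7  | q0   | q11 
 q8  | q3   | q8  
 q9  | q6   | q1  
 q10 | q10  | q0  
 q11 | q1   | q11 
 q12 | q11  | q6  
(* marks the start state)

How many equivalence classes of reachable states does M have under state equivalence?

States {q2,q5,q9,q12} cannot be reached from the start state, so discard them.
Initial partition by acceptance: {q10} | {q0,q1,q3,q4,q6,q7,q8,q11}.
On input 0, block {q0,q1,q3,q4,q6,q7,q8,q11} splits into {q1,q3,q4,q7,q8,q11} and {q0,q6}.
Split {q1,q3,q4,q7,q8,q11} by δ(·,0) → {q1,q3,q4,q8,q11} and {q7}.
Refine {q1,q3,q4,q8,q11} on symbol 0: members go to different blocks, giving {q1,q3,q8,q11} and {q4}.
Refine {q1,q3,q8,q11} on symbol 1: members go to different blocks, giving {q1,q3} and {q8,q11}.
The partition is now stable with 6 blocks: {q10} | {q1,q3} | {q0,q6} | {q7} | {q4} | {q8,q11}.

6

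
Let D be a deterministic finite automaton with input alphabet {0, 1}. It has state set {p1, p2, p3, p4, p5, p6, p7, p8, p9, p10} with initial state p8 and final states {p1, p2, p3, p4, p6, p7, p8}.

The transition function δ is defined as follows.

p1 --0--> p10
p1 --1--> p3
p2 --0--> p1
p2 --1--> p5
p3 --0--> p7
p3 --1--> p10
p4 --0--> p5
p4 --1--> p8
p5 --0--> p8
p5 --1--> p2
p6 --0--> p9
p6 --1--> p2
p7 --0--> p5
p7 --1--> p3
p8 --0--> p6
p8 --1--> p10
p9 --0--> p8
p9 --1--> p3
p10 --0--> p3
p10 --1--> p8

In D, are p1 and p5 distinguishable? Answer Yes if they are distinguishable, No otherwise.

Reachable states from the start: {p1,p2,p3,p5,p6,p7,p8,p9,p10}. Unreachable: {p4} — drop them.
Start with accepting vs non-accepting: {p1,p2,p3,p6,p7,p8} | {p5,p9,p10}.
Split {p1,p2,p3,p6,p7,p8} by δ(·,0) → {p1,p6,p7} and {p2,p3,p8}.
Stable partition: {p1,p6,p7} | {p5,p9,p10} | {p2,p3,p8} — 3 equivalence classes.
p1 and p5 end up in different blocks, so they are distinguishable. For instance, the string 'ε' is accepted from only p1.

Yes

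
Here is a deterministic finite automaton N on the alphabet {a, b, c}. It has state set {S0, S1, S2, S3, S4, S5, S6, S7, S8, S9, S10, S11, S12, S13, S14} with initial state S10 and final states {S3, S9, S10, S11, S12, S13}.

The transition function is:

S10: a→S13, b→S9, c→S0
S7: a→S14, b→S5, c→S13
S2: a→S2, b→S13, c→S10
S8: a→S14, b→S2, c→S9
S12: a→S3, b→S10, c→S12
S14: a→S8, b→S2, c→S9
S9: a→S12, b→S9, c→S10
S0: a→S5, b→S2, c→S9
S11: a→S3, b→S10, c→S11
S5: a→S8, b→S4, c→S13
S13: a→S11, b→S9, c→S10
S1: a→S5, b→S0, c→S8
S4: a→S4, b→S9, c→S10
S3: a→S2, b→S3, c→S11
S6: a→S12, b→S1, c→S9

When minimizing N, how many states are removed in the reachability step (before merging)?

3

No path from S10 leads to S1, S6, S7; the other 12 states are all reachable.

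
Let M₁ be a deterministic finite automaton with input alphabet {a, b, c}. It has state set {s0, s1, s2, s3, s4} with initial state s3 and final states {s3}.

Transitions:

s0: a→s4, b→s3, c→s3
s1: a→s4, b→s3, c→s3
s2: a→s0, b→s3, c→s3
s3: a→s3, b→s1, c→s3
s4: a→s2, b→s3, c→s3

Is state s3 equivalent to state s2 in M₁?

No

All states are reachable from the start state.
Initial partition by acceptance: {s3} | {s0,s1,s2,s4}.
The partition is now stable with 2 blocks: {s3} | {s0,s1,s2,s4}.
s3 and s2 end up in different blocks, so they are distinguishable. For instance, the string 'ε' is accepted from only s3.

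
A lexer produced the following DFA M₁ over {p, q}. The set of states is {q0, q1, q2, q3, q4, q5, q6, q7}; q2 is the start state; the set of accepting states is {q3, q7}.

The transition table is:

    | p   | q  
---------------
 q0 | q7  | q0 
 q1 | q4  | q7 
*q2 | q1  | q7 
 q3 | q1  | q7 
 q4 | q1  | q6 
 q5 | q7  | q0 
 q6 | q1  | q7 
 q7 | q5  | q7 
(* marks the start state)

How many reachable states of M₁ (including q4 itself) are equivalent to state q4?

1

Reachable states from the start: {q0,q1,q2,q4,q5,q6,q7}. Unreachable: {q3} — drop them.
Initial partition by acceptance: {q7} | {q0,q1,q2,q4,q5,q6}.
Split {q0,q1,q2,q4,q5,q6} by δ(·,p) → {q1,q2,q4,q6} and {q0,q5}.
On input q, block {q1,q2,q4,q6} splits into {q1,q2,q6} and {q4}.
Refine {q1,q2,q6} on symbol p: members go to different blocks, giving {q2,q6} and {q1}.
Stable partition: {q7} | {q2,q6} | {q0,q5} | {q4} | {q1} — 5 equivalence classes.
State q4 belongs to the block {q4}, which has 1 states.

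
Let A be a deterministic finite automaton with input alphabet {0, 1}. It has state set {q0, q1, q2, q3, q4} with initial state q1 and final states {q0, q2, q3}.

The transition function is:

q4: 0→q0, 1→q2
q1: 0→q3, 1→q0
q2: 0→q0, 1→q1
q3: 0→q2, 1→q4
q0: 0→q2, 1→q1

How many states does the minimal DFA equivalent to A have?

Every state is reachable, so we keep all 5.
Start with accepting vs non-accepting: {q0,q2,q3} | {q1,q4}.
The partition is now stable with 2 blocks: {q0,q2,q3} | {q1,q4}.

2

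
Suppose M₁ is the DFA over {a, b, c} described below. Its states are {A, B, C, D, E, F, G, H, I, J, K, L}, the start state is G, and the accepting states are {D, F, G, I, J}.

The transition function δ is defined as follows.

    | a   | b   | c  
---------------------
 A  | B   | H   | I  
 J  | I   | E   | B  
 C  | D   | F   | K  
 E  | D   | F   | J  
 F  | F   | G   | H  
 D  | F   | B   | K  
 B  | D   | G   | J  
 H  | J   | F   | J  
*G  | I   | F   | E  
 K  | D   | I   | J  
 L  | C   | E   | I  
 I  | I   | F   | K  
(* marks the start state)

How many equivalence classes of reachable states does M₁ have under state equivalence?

3

States {A,C,L} cannot be reached from the start state, so discard them.
Initial partition by acceptance: {D,F,G,I,J} | {B,E,H,K}.
Split {D,F,G,I,J} by δ(·,b) → {F,G,I} and {D,J}.
Stable partition: {F,G,I} | {B,E,H,K} | {D,J} — 3 equivalence classes.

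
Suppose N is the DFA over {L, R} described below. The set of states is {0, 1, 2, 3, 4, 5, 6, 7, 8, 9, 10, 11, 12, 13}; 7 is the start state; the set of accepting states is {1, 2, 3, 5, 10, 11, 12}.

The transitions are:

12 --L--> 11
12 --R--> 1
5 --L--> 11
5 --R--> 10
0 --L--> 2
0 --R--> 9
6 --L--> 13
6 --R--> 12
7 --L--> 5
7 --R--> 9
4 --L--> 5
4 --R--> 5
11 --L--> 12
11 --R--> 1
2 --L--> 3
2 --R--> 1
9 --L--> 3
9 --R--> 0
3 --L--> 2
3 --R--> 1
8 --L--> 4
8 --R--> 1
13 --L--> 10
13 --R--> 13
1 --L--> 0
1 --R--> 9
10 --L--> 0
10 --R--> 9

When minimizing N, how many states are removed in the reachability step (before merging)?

BFS from 7 reaches {0, 1, 2, 3, 5, 7, 9, 10, 11, 12}; the 4 state(s) 4, 6, 8, 13 are never visited.

4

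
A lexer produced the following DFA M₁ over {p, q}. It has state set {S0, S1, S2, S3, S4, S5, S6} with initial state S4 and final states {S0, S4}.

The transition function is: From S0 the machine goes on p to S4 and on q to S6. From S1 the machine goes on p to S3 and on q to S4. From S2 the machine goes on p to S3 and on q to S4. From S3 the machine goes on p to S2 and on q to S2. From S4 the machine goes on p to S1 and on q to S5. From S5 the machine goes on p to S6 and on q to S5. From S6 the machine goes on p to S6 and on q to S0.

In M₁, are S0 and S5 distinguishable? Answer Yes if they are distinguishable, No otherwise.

Every state is reachable, so we keep all 7.
Start with accepting vs non-accepting: {S0,S4} | {S1,S2,S3,S5,S6}.
Refine {S0,S4} on symbol p: members go to different blocks, giving {S0} and {S4}.
Split {S1,S2,S3,S5,S6} by δ(·,q) → {S1,S2} and {S3,S5} and {S6}.
On input p, block {S3,S5} splits into {S3} and {S5}.
The partition is now stable with 6 blocks: {S0} | {S1,S2} | {S4} | {S3} | {S6} | {S5}.
S0 and S5 end up in different blocks, so they are distinguishable. For instance, the string 'ε' is accepted from only S0.

Yes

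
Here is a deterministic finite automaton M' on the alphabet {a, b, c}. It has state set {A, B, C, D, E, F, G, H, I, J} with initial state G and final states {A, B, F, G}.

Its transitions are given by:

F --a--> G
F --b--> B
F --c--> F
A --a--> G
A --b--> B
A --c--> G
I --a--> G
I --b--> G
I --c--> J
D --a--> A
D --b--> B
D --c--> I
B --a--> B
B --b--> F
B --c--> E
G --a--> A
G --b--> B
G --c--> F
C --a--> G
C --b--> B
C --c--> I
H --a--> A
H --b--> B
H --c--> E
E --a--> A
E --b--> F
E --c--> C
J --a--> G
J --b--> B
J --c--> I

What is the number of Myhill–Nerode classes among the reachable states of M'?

4

First remove the unreachable states {D,H}; 8 states remain.
Start with accepting vs non-accepting: {A,B,F,G} | {C,E,I,J}.
Refine {A,B,F,G} on symbol c: members go to different blocks, giving {A,F,G} and {B}.
Refine {C,E,I,J} on symbol b: members go to different blocks, giving {C,J} and {E,I}.
The partition is now stable with 4 blocks: {A,F,G} | {C,J} | {B} | {E,I}.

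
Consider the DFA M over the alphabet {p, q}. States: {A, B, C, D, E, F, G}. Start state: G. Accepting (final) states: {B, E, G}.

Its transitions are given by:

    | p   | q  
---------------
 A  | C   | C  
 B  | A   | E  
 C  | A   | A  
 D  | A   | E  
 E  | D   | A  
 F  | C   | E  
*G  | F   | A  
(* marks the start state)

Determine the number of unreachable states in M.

1

No path from G leads to B; the other 6 states are all reachable.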